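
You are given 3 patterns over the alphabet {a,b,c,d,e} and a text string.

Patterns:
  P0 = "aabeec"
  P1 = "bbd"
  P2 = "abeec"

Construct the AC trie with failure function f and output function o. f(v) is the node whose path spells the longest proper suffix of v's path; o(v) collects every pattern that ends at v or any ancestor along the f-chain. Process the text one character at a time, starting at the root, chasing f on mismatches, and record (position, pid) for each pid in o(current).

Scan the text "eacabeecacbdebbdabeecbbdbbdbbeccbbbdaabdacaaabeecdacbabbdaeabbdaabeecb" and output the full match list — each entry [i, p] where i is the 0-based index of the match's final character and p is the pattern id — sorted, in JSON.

Build automaton:
Trie (insert patterns):
  0='ε' goto a→1 b→7
  1='a' goto a→2 b→10
  2='aa' goto b→3
  3='aab' goto e→4
  4='aabe' goto e→5
  5='aabee' goto c→6
  6='aabeec' goto ·  ←P0
  7='b' goto b→8
  8='bb' goto d→9
  9='bbd' goto ·  ←P1
  10='ab' goto e→11
  11='abe' goto e→12
  12='abee' goto c→13
  13='abeec' goto ·  ←P2

Failure links (BFS by depth):
  fail(1) 'a': from fail(0)=0 chase 'a': 0 ⇒ 0;  out=∅∪out(0)=∅
  fail(7) 'b': from fail(0)=0 chase 'b': 0 ⇒ 0;  out=∅∪out(0)=∅
  fail(2) 'aa': from fail(1)=0 chase 'a': 0 ⇒ 1;  out=∅∪out(1)=∅
  fail(8) 'bb': from fail(7)=0 chase 'b': 0 ⇒ 7;  out=∅∪out(7)=∅
  fail(10) 'ab': from fail(1)=0 chase 'b': 0 ⇒ 7;  out=∅∪out(7)=∅
  fail(3) 'aab': from fail(2)=1 chase 'b': 1 ⇒ 10;  out=∅∪out(10)=∅
  fail(9) 'bbd': from fail(8)=7 chase 'd': 7→0 ⇒ 0;  out={1}∪out(0)={1}
  fail(11) 'abe': from fail(10)=7 chase 'e': 7→0 ⇒ 0;  out=∅∪out(0)=∅
  fail(4) 'aabe': from fail(3)=10 chase 'e': 10 ⇒ 11;  out=∅∪out(11)=∅
  fail(12) 'abee': from fail(11)=0 chase 'e': 0 ⇒ 0;  out=∅∪out(0)=∅
  fail(5) 'aabee': from fail(4)=11 chase 'e': 11 ⇒ 12;  out=∅∪out(12)=∅
  fail(13) 'abeec': from fail(12)=0 chase 'c': 0 ⇒ 0;  out={2}∪out(0)={2}
  fail(6) 'aabeec': from fail(5)=12 chase 'c': 12 ⇒ 13;  out={0}∪out(13)={0,2}

Scan:
[0] read 'e'  n0⇒n0
[1] read 'a'  n0⇒n1
[2] read 'c'  n1⇒n0 (fail-walked)
[3] read 'a'  n0⇒n1
[4] read 'b'  n1⇒n10
[5] read 'e'  n10⇒n11
[6] read 'e'  n11⇒n12
[7] read 'c'  n12⇒n13  → match P2@[3:7]
[8] read 'a'  n13⇒n1 (fail-walked)
[9] read 'c'  n1⇒n0 (fail-walked)
[10] read 'b'  n0⇒n7
[11] read 'd'  n7⇒n0 (fail-walked)
[12] read 'e'  n0⇒n0
[13] read 'b'  n0⇒n7
[14] read 'b'  n7⇒n8
[15] read 'd'  n8⇒n9  → match P1@[13:15]
[16] read 'a'  n9⇒n1 (fail-walked)
[17] read 'b'  n1⇒n10
[18] read 'e'  n10⇒n11
[19] read 'e'  n11⇒n12
[20] read 'c'  n12⇒n13  → match P2@[16:20]
[21] read 'b'  n13⇒n7 (fail-walked)
[22] read 'b'  n7⇒n8
[23] read 'd'  n8⇒n9  → match P1@[21:23]
[24] read 'b'  n9⇒n7 (fail-walked)
[25] read 'b'  n7⇒n8
[26] read 'd'  n8⇒n9  → match P1@[24:26]
[27] read 'b'  n9⇒n7 (fail-walked)
[28] read 'b'  n7⇒n8
[29] read 'e'  n8⇒n0 (fail-walked)
[30] read 'c'  n0⇒n0
[31] read 'c'  n0⇒n0
[32] read 'b'  n0⇒n7
[33] read 'b'  n7⇒n8
[34] read 'b'  n8⇒n8 (fail-walked)
[35] read 'd'  n8⇒n9  → match P1@[33:35]
[36] read 'a'  n9⇒n1 (fail-walked)
[37] read 'a'  n1⇒n2
[38] read 'b'  n2⇒n3
[39] read 'd'  n3⇒n0 (fail-walked)
[40] read 'a'  n0⇒n1
[41] read 'c'  n1⇒n0 (fail-walked)
[42] read 'a'  n0⇒n1
[43] read 'a'  n1⇒n2
[44] read 'a'  n2⇒n2 (fail-walked)
[45] read 'b'  n2⇒n3
[46] read 'e'  n3⇒n4
[47] read 'e'  n4⇒n5
[48] read 'c'  n5⇒n6  → match P0@[43:48],P2@[44:48]
[49] read 'd'  n6⇒n0 (fail-walked)
[50] read 'a'  n0⇒n1
[51] read 'c'  n1⇒n0 (fail-walked)
[52] read 'b'  n0⇒n7
[53] read 'a'  n7⇒n1 (fail-walked)
[54] read 'b'  n1⇒n10
[55] read 'b'  n10⇒n8 (fail-walked)
[56] read 'd'  n8⇒n9  → match P1@[54:56]
[57] read 'a'  n9⇒n1 (fail-walked)
[58] read 'e'  n1⇒n0 (fail-walked)
[59] read 'a'  n0⇒n1
[60] read 'b'  n1⇒n10
[61] read 'b'  n10⇒n8 (fail-walked)
[62] read 'd'  n8⇒n9  → match P1@[60:62]
[63] read 'a'  n9⇒n1 (fail-walked)
[64] read 'a'  n1⇒n2
[65] read 'b'  n2⇒n3
[66] read 'e'  n3⇒n4
[67] read 'e'  n4⇒n5
[68] read 'c'  n5⇒n6  → match P0@[63:68],P2@[64:68]
[69] read 'b'  n6⇒n7 (fail-walked)

Matches: [[7,2],[15,1],[20,2],[23,1],[26,1],[35,1],[48,0],[48,2],[56,1],[62,1],[68,0],[68,2]]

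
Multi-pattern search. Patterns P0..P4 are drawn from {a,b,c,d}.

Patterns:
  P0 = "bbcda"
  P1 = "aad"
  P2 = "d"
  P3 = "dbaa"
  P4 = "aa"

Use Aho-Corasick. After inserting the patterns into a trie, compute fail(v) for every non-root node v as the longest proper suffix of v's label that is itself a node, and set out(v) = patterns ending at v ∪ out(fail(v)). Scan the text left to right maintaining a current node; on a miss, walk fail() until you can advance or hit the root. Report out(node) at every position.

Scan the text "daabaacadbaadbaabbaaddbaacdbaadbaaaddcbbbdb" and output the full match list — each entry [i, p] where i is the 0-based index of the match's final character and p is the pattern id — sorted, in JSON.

Construct AC machine:
Trie (insert patterns):
  n0 'ε': a→6 b→1 d→9
  n1 'b': b→2
  n2 'bb': c→3
  n3 'bbc': d→4
  n4 'bbcd': a→5
  n5 'bbcda': ·  [P0 ends]
  n6 'a': a→7
  n7 'aa': d→8  [P4 ends]
  n8 'aad': ·  [P1 ends]
  n9 'd': b→10  [P2 ends]
  n10 'db': a→11
  n11 'dba': a→12
  n12 'dbaa': ·  [P3 ends]

Failure links (BFS by depth):
  n1('b'): parent n0 fail=0; on 'b' 0 → fail=0;  out ∅∪∅=∅
  n6('a'): parent n0 fail=0; on 'a' 0 → fail=0;  out ∅∪∅=∅
  n9('d'): parent n0 fail=0; on 'd' 0 → fail=0;  out {2}∪∅={2}
  n2('bb'): parent n1 fail=0; on 'b' 0 → fail=1;  out ∅∪∅=∅
  n7('aa'): parent n6 fail=0; on 'a' 0 → fail=6;  out {4}∪∅={4}
  n10('db'): parent n9 fail=0; on 'b' 0 → fail=1;  out ∅∪∅=∅
  n3('bbc'): parent n2 fail=1; on 'c' 1→0 → fail=0;  out ∅∪∅=∅
  n8('aad'): parent n7 fail=6; on 'd' 6→0 → fail=9;  out {1}∪{2}={1,2}
  n11('dba'): parent n10 fail=1; on 'a' 1→0 → fail=6;  out ∅∪∅=∅
  n4('bbcd'): parent n3 fail=0; on 'd' 0 → fail=9;  out ∅∪{2}={2}
  n12('dbaa'): parent n11 fail=6; on 'a' 6 → fail=7;  out {3}∪{4}={3,4}
  n5('bbcda'): parent n4 fail=9; on 'a' 9→0 → fail=6;  out {0}∪∅={0}

Text stream:
i=0 'd': node 0→9  emit P2@[0:0]
i=1 'a': node 9→6 (fail-walked)
i=2 'a': node 6→7  emit P4@[1:2]
i=3 'b': node 7→1 (fail-walked)
i=4 'a': node 1→6 (fail-walked)
i=5 'a': node 6→7  emit P4@[4:5]
i=6 'c': node 7→0 (fail-walked)
i=7 'a': node 0→6
i=8 'd': node 6→9 (fail-walked)  emit P2@[8:8]
i=9 'b': node 9→10
i=10 'a': node 10→11
i=11 'a': node 11→12  emit P3@[8:11],P4@[10:11]
i=12 'd': node 12→8 (fail-walked)  emit P1@[10:12],P2@[12:12]
i=13 'b': node 8→10 (fail-walked)
i=14 'a': node 10→11
i=15 'a': node 11→12  emit P3@[12:15],P4@[14:15]
i=16 'b': node 12→1 (fail-walked)
i=17 'b': node 1→2
i=18 'a': node 2→6 (fail-walked)
i=19 'a': node 6→7  emit P4@[18:19]
i=20 'd': node 7→8  emit P1@[18:20],P2@[20:20]
i=21 'd': node 8→9 (fail-walked)  emit P2@[21:21]
i=22 'b': node 9→10
i=23 'a': node 10→11
i=24 'a': node 11→12  emit P3@[21:24],P4@[23:24]
i=25 'c': node 12→0 (fail-walked)
i=26 'd': node 0→9  emit P2@[26:26]
i=27 'b': node 9→10
i=28 'a': node 10→11
i=29 'a': node 11→12  emit P3@[26:29],P4@[28:29]
i=30 'd': node 12→8 (fail-walked)  emit P1@[28:30],P2@[30:30]
i=31 'b': node 8→10 (fail-walked)
i=32 'a': node 10→11
i=33 'a': node 11→12  emit P3@[30:33],P4@[32:33]
i=34 'a': node 12→7 (fail-walked)  emit P4@[33:34]
i=35 'd': node 7→8  emit P1@[33:35],P2@[35:35]
i=36 'd': node 8→9 (fail-walked)  emit P2@[36:36]
i=37 'c': node 9→0 (fail-walked)
i=38 'b': node 0→1
i=39 'b': node 1→2
i=40 'b': node 2→2 (fail-walked)
i=41 'd': node 2→9 (fail-walked)  emit P2@[41:41]
i=42 'b': node 9→10

Result: [[0,2],[2,4],[5,4],[8,2],[11,3],[11,4],[12,1],[12,2],[15,3],[15,4],[19,4],[20,1],[20,2],[21,2],[24,3],[24,4],[26,2],[29,3],[29,4],[30,1],[30,2],[33,3],[33,4],[34,4],[35,1],[35,2],[36,2],[41,2]]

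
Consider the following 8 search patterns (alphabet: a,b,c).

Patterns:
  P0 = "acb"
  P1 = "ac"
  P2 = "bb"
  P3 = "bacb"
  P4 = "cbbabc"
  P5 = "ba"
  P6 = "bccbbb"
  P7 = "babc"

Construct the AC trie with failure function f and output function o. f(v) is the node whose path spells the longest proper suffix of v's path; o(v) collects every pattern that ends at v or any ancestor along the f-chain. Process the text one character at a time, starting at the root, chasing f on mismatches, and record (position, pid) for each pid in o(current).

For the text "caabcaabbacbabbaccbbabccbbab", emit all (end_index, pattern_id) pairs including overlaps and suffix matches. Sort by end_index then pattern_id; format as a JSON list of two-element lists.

Build:
Trie (insert patterns):
  0='ε' goto a→1 b→4 c→9
  1='a' goto c→2
  2='ac' goto b→3  ←P1
  3='acb' goto ·  ←P0
  4='b' goto a→6 b→5 c→15
  5='bb' goto ·  ←P2
  6='ba' goto b→20 c→7  ←P5
  7='bac' goto b→8
  8='bacb' goto ·  ←P3
  9='c' goto b→10
  10='cb' goto b→11
  11='cbb' goto a→12
  12='cbba' goto b→13
  13='cbbab' goto c→14
  14='cbbabc' goto ·  ←P4
  15='bc' goto c→16
  16='bcc' goto b→17
  17='bccb' goto b→18
  18='bccbb' goto b→19
  19='bccbbb' goto ·  ←P6
  20='bab' goto c→21
  21='babc' goto ·  ←P7

Failure links (BFS by depth):
  fail(1) 'a': from fail(0)=0 chase 'a': 0 ⇒ 0;  out=∅∪out(0)=∅
  fail(4) 'b': from fail(0)=0 chase 'b': 0 ⇒ 0;  out=∅∪out(0)=∅
  fail(9) 'c': from fail(0)=0 chase 'c': 0 ⇒ 0;  out=∅∪out(0)=∅
  fail(2) 'ac': from fail(1)=0 chase 'c': 0 ⇒ 9;  out={1}∪out(9)={1}
  fail(5) 'bb': from fail(4)=0 chase 'b': 0 ⇒ 4;  out={2}∪out(4)={2}
  fail(6) 'ba': from fail(4)=0 chase 'a': 0 ⇒ 1;  out={5}∪out(1)={5}
  fail(10) 'cb': from fail(9)=0 chase 'b': 0 ⇒ 4;  out=∅∪out(4)=∅
  fail(15) 'bc': from fail(4)=0 chase 'c': 0 ⇒ 9;  out=∅∪out(9)=∅
  fail(3) 'acb': from fail(2)=9 chase 'b': 9 ⇒ 10;  out={0}∪out(10)={0}
  fail(7) 'bac': from fail(6)=1 chase 'c': 1 ⇒ 2;  out=∅∪out(2)={1}
  fail(11) 'cbb': from fail(10)=4 chase 'b': 4 ⇒ 5;  out=∅∪out(5)={2}
  fail(16) 'bcc': from fail(15)=9 chase 'c': 9→0 ⇒ 9;  out=∅∪out(9)=∅
  fail(20) 'bab': from fail(6)=1 chase 'b': 1→0 ⇒ 4;  out=∅∪out(4)=∅
  fail(8) 'bacb': from fail(7)=2 chase 'b': 2 ⇒ 3;  out={3}∪out(3)={0,3}
  fail(12) 'cbba': from fail(11)=5 chase 'a': 5→4 ⇒ 6;  out=∅∪out(6)={5}
  fail(17) 'bccb': from fail(16)=9 chase 'b': 9 ⇒ 10;  out=∅∪out(10)=∅
  fail(21) 'babc': from fail(20)=4 chase 'c': 4 ⇒ 15;  out={7}∪out(15)={7}
  fail(13) 'cbbab': from fail(12)=6 chase 'b': 6 ⇒ 20;  out=∅∪out(20)=∅
  fail(18) 'bccbb': from fail(17)=10 chase 'b': 10 ⇒ 11;  out=∅∪out(11)={2}
  fail(14) 'cbbabc': from fail(13)=20 chase 'c': 20 ⇒ 21;  out={4}∪out(21)={4,7}
  fail(19) 'bccbbb': from fail(18)=11 chase 'b': 11→5→4 ⇒ 5;  out={6}∪out(5)={2,6}

Scan:
[0] read 'c'  n0⇒n9
[1] read 'a'  n9⇒n1 (fail-walked)
[2] read 'a'  n1⇒n1 (fail-walked)
[3] read 'b'  n1⇒n4 (fail-walked)
[4] read 'c'  n4⇒n15
[5] read 'a'  n15⇒n1 (fail-walked)
[6] read 'a'  n1⇒n1 (fail-walked)
[7] read 'b'  n1⇒n4 (fail-walked)
[8] read 'b'  n4⇒n5  ** P2@[7:8]
[9] read 'a'  n5⇒n6 (fail-walked)  ** P5@[8:9]
[10] read 'c'  n6⇒n7  ** P1@[9:10]
[11] read 'b'  n7⇒n8  ** P0@[9:11],P3@[8:11]
[12] read 'a'  n8⇒n6 (fail-walked)  ** P5@[11:12]
[13] read 'b'  n6⇒n20
[14] read 'b'  n20⇒n5 (fail-walked)  ** P2@[13:14]
[15] read 'a'  n5⇒n6 (fail-walked)  ** P5@[14:15]
[16] read 'c'  n6⇒n7  ** P1@[15:16]
[17] read 'c'  n7⇒n9 (fail-walked)
[18] read 'b'  n9⇒n10
[19] read 'b'  n10⇒n11  ** P2@[18:19]
[20] read 'a'  n11⇒n12  ** P5@[19:20]
[21] read 'b'  n12⇒n13
[22] read 'c'  n13⇒n14  ** P4@[17:22],P7@[19:22]
[23] read 'c'  n14⇒n16 (fail-walked)
[24] read 'b'  n16⇒n17
[25] read 'b'  n17⇒n18  ** P2@[24:25]
[26] read 'a'  n18⇒n12 (fail-walked)  ** P5@[25:26]
[27] read 'b'  n12⇒n13

Result: [[8,2],[9,5],[10,1],[11,0],[11,3],[12,5],[14,2],[15,5],[16,1],[19,2],[20,5],[22,4],[22,7],[25,2],[26,5]]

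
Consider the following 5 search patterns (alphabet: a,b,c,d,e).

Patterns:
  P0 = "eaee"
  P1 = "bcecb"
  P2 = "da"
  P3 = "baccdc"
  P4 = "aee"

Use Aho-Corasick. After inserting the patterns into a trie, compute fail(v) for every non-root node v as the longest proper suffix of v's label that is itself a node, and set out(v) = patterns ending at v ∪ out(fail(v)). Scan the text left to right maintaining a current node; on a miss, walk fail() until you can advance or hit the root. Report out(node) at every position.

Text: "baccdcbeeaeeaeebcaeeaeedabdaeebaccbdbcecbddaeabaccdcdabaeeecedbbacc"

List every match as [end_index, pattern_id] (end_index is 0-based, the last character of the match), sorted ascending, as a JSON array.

Build automaton:
Trie nodes:
  0='ε' goto a→17 b→5 d→10 e→1
  1='e' goto a→2
  2='ea' goto e→3
  3='eae' goto e→4
  4='eaee' goto ·  [P0 ends]
  5='b' goto a→12 c→6
  6='bc' goto e→7
  7='bce' goto c→8
  8='bcec' goto b→9
  9='bcecb' goto ·  [P1 ends]
  10='d' goto a→11
  11='da' goto ·  [P2 ends]
  12='ba' goto c→13
  13='bac' goto c→14
  14='bacc' goto d→15
  15='baccd' goto c→16
  16='baccdc' goto ·  [P3 ends]
  17='a' goto e→18
  18='ae' goto e→19
  19='aee' goto ·  [P4 ends]

BFS fail/out derivation:
  fail(1) 'e': from fail(0)=0 chase 'e': 0 ⇒ 0;  out=∅∪out(0)=∅
  fail(5) 'b': from fail(0)=0 chase 'b': 0 ⇒ 0;  out=∅∪out(0)=∅
  fail(10) 'd': from fail(0)=0 chase 'd': 0 ⇒ 0;  out=∅∪out(0)=∅
  fail(17) 'a': from fail(0)=0 chase 'a': 0 ⇒ 0;  out=∅∪out(0)=∅
  fail(2) 'ea': from fail(1)=0 chase 'a': 0 ⇒ 17;  out=∅∪out(17)=∅
  fail(6) 'bc': from fail(5)=0 chase 'c': 0 ⇒ 0;  out=∅∪out(0)=∅
  fail(11) 'da': from fail(10)=0 chase 'a': 0 ⇒ 17;  out={2}∪out(17)={2}
  fail(12) 'ba': from fail(5)=0 chase 'a': 0 ⇒ 17;  out=∅∪out(17)=∅
  fail(18) 'ae': from fail(17)=0 chase 'e': 0 ⇒ 1;  out=∅∪out(1)=∅
  fail(3) 'eae': from fail(2)=17 chase 'e': 17 ⇒ 18;  out=∅∪out(18)=∅
  fail(7) 'bce': from fail(6)=0 chase 'e': 0 ⇒ 1;  out=∅∪out(1)=∅
  fail(13) 'bac': from fail(12)=17 chase 'c': 17→0 ⇒ 0;  out=∅∪out(0)=∅
  fail(19) 'aee': from fail(18)=1 chase 'e': 1→0 ⇒ 1;  out={4}∪out(1)={4}
  fail(4) 'eaee': from fail(3)=18 chase 'e': 18 ⇒ 19;  out={0}∪out(19)={0,4}
  fail(8) 'bcec': from fail(7)=1 chase 'c': 1→0 ⇒ 0;  out=∅∪out(0)=∅
  fail(14) 'bacc': from fail(13)=0 chase 'c': 0 ⇒ 0;  out=∅∪out(0)=∅
  fail(9) 'bcecb': from fail(8)=0 chase 'b': 0 ⇒ 5;  out={1}∪out(5)={1}
  fail(15) 'baccd': from fail(14)=0 chase 'd': 0 ⇒ 10;  out=∅∪out(10)=∅
  fail(16) 'baccdc': from fail(15)=10 chase 'c': 10→0 ⇒ 0;  out={3}∪out(0)={3}

Scan:
i=0 'b': node 0→5
i=1 'a': node 5→12
i=2 'c': node 12→13
i=3 'c': node 13→14
i=4 'd': node 14→15
i=5 'c': node 15→16  → match P3@[0:5]
i=6 'b': node 16→5 ·f
i=7 'e': node 5→1 ·f
i=8 'e': node 1→1 ·f
i=9 'a': node 1→2
i=10 'e': node 2→3
i=11 'e': node 3→4  → match P0@[8:11],P4@[9:11]
i=12 'a': node 4→2 ·f
i=13 'e': node 2→3
i=14 'e': node 3→4  → match P0@[11:14],P4@[12:14]
i=15 'b': node 4→5 ·f
i=16 'c': node 5→6
i=17 'a': node 6→17 ·f
i=18 'e': node 17→18
i=19 'e': node 18→19  → match P4@[17:19]
i=20 'a': node 19→2 ·f
i=21 'e': node 2→3
i=22 'e': node 3→4  → match P0@[19:22],P4@[20:22]
i=23 'd': node 4→10 ·f
i=24 'a': node 10→11  → match P2@[23:24]
i=25 'b': node 11→5 ·f
i=26 'd': node 5→10 ·f
i=27 'a': node 10→11  → match P2@[26:27]
i=28 'e': node 11→18 ·f
i=29 'e': node 18→19  → match P4@[27:29]
i=30 'b': node 19→5 ·f
i=31 'a': node 5→12
i=32 'c': node 12→13
i=33 'c': node 13→14
i=34 'b': node 14→5 ·f
i=35 'd': node 5→10 ·f
i=36 'b': node 10→5 ·f
i=37 'c': node 5→6
i=38 'e': node 6→7
i=39 'c': node 7→8
i=40 'b': node 8→9  → match P1@[36:40]
i=41 'd': node 9→10 ·f
i=42 'd': node 10→10 ·f
i=43 'a': node 10→11  → match P2@[42:43]
i=44 'e': node 11→18 ·f
i=45 'a': node 18→2 ·f
i=46 'b': node 2→5 ·f
i=47 'a': node 5→12
i=48 'c': node 12→13
i=49 'c': node 13→14
i=50 'd': node 14→15
i=51 'c': node 15→16  → match P3@[46:51]
i=52 'd': node 16→10 ·f
i=53 'a': node 10→11  → match P2@[52:53]
i=54 'b': node 11→5 ·f
i=55 'a': node 5→12
i=56 'e': node 12→18 ·f
i=57 'e': node 18→19  → match P4@[55:57]
i=58 'e': node 19→1 ·f
i=59 'c': node 1→0 ·f
i=60 'e': node 0→1
i=61 'd': node 1→10 ·f
i=62 'b': node 10→5 ·f
i=63 'b': node 5→5 ·f
i=64 'a': node 5→12
i=65 'c': node 12→13
i=66 'c': node 13→14

Matches: [[5,3],[11,0],[11,4],[14,0],[14,4],[19,4],[22,0],[22,4],[24,2],[27,2],[29,4],[40,1],[43,2],[51,3],[53,2],[57,4]]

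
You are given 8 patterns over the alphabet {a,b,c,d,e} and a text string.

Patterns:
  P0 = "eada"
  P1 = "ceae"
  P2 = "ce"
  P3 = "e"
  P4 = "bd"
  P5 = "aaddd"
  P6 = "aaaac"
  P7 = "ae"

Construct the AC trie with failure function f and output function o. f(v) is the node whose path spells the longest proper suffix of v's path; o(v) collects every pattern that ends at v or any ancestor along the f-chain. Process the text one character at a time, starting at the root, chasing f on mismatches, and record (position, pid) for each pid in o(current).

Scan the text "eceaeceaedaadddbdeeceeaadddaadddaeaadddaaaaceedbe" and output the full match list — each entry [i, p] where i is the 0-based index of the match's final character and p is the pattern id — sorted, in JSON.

Build:
Trie (insert patterns):
  0='ε' goto a→11 b→9 c→5 e→1
  1='e' goto a→2  [P3 ends]
  2='ea' goto d→3
  3='ead' goto a→4
  4='eada' goto ·  [P0 ends]
  5='c' goto e→6
  6='ce' goto a→7  [P2 ends]
  7='cea' goto e→8
  8='ceae' goto ·  [P1 ends]
  9='b' goto d→10
  10='bd' goto ·  [P4 ends]
  11='a' goto a→12 e→19
  12='aa' goto a→16 d→13
  13='aad' goto d→14
  14='aadd' goto d→15
  15='aaddd' goto ·  [P5 ends]
  16='aaa' goto a→17
  17='aaaa' goto c→18
  18='aaaac' goto ·  [P6 ends]
  19='ae' goto ·  [P7 ends]

Failure links (BFS by depth):
  fail(1) 'e': from fail(0)=0 chase 'e': 0 ⇒ 0;  out={3}∪out(0)={3}
  fail(5) 'c': from fail(0)=0 chase 'c': 0 ⇒ 0;  out=∅∪out(0)=∅
  fail(9) 'b': from fail(0)=0 chase 'b': 0 ⇒ 0;  out=∅∪out(0)=∅
  fail(11) 'a': from fail(0)=0 chase 'a': 0 ⇒ 0;  out=∅∪out(0)=∅
  fail(2) 'ea': from fail(1)=0 chase 'a': 0 ⇒ 11;  out=∅∪out(11)=∅
  fail(6) 'ce': from fail(5)=0 chase 'e': 0 ⇒ 1;  out={2}∪out(1)={2,3}
  fail(10) 'bd': from fail(9)=0 chase 'd': 0 ⇒ 0;  out={4}∪out(0)={4}
  fail(12) 'aa': from fail(11)=0 chase 'a': 0 ⇒ 11;  out=∅∪out(11)=∅
  fail(19) 'ae': from fail(11)=0 chase 'e': 0 ⇒ 1;  out={7}∪out(1)={3,7}
  fail(3) 'ead': from fail(2)=11 chase 'd': 11→0 ⇒ 0;  out=∅∪out(0)=∅
  fail(7) 'cea': from fail(6)=1 chase 'a': 1 ⇒ 2;  out=∅∪out(2)=∅
  fail(13) 'aad': from fail(12)=11 chase 'd': 11→0 ⇒ 0;  out=∅∪out(0)=∅
  fail(16) 'aaa': from fail(12)=11 chase 'a': 11 ⇒ 12;  out=∅∪out(12)=∅
  fail(4) 'eada': from fail(3)=0 chase 'a': 0 ⇒ 11;  out={0}∪out(11)={0}
  fail(8) 'ceae': from fail(7)=2 chase 'e': 2→11 ⇒ 19;  out={1}∪out(19)={1,3,7}
  fail(14) 'aadd': from fail(13)=0 chase 'd': 0 ⇒ 0;  out=∅∪out(0)=∅
  fail(17) 'aaaa': from fail(16)=12 chase 'a': 12 ⇒ 16;  out=∅∪out(16)=∅
  fail(15) 'aaddd': from fail(14)=0 chase 'd': 0 ⇒ 0;  out={5}∪out(0)={5}
  fail(18) 'aaaac': from fail(17)=16 chase 'c': 16→12→11→0 ⇒ 5;  out={6}∪out(5)={6}

Text stream:
[0] read 'e'  n0⇒n1  → match P3@[0:0]
[1] read 'c'  n1⇒n5 ·f
[2] read 'e'  n5⇒n6  → match P2@[1:2],P3@[2:2]
[3] read 'a'  n6⇒n7
[4] read 'e'  n7⇒n8  → match P1@[1:4],P3@[4:4],P7@[3:4]
[5] read 'c'  n8⇒n5 ·f
[6] read 'e'  n5⇒n6  → match P2@[5:6],P3@[6:6]
[7] read 'a'  n6⇒n7
[8] read 'e'  n7⇒n8  → match P1@[5:8],P3@[8:8],P7@[7:8]
[9] read 'd'  n8⇒n0 ·f
[10] read 'a'  n0⇒n11
[11] read 'a'  n11⇒n12
[12] read 'd'  n12⇒n13
[13] read 'd'  n13⇒n14
[14] read 'd'  n14⇒n15  → match P5@[10:14]
[15] read 'b'  n15⇒n9 ·f
[16] read 'd'  n9⇒n10  → match P4@[15:16]
[17] read 'e'  n10⇒n1 ·f  → match P3@[17:17]
[18] read 'e'  n1⇒n1 ·f  → match P3@[18:18]
[19] read 'c'  n1⇒n5 ·f
[20] read 'e'  n5⇒n6  → match P2@[19:20],P3@[20:20]
[21] read 'e'  n6⇒n1 ·f  → match P3@[21:21]
[22] read 'a'  n1⇒n2
[23] read 'a'  n2⇒n12 ·f
[24] read 'd'  n12⇒n13
[25] read 'd'  n13⇒n14
[26] read 'd'  n14⇒n15  → match P5@[22:26]
[27] read 'a'  n15⇒n11 ·f
[28] read 'a'  n11⇒n12
[29] read 'd'  n12⇒n13
[30] read 'd'  n13⇒n14
[31] read 'd'  n14⇒n15  → match P5@[27:31]
[32] read 'a'  n15⇒n11 ·f
[33] read 'e'  n11⇒n19  → match P3@[33:33],P7@[32:33]
[34] read 'a'  n19⇒n2 ·f
[35] read 'a'  n2⇒n12 ·f
[36] read 'd'  n12⇒n13
[37] read 'd'  n13⇒n14
[38] read 'd'  n14⇒n15  → match P5@[34:38]
[39] read 'a'  n15⇒n11 ·f
[40] read 'a'  n11⇒n12
[41] read 'a'  n12⇒n16
[42] read 'a'  n16⇒n17
[43] read 'c'  n17⇒n18  → match P6@[39:43]
[44] read 'e'  n18⇒n6 ·f  → match P2@[43:44],P3@[44:44]
[45] read 'e'  n6⇒n1 ·f  → match P3@[45:45]
[46] read 'd'  n1⇒n0 ·f
[47] read 'b'  n0⇒n9
[48] read 'e'  n9⇒n1 ·f  → match P3@[48:48]

All matches (sorted): [[0,3],[2,2],[2,3],[4,1],[4,3],[4,7],[6,2],[6,3],[8,1],[8,3],[8,7],[14,5],[16,4],[17,3],[18,3],[20,2],[20,3],[21,3],[26,5],[31,5],[33,3],[33,7],[38,5],[43,6],[44,2],[44,3],[45,3],[48,3]]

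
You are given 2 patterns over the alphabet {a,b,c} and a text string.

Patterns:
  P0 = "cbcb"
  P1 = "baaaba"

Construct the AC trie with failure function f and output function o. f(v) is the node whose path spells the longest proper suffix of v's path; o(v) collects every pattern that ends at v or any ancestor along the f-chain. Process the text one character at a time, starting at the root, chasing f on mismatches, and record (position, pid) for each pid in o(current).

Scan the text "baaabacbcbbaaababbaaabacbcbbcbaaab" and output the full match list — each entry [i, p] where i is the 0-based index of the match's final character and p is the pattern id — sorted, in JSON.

Construct AC machine:
Trie nodes:
  0='ε' goto b→5 c→1
  1='c' goto b→2
  2='cb' goto c→3
  3='cbc' goto b→4
  4='cbcb' goto ·  ←P0
  5='b' goto a→6
  6='ba' goto a→7
  7='baa' goto a→8
  8='baaa' goto b→9
  9='baaab' goto a→10
  10='baaaba' goto ·  ←P1

BFS fail/out derivation:
  fail(1) 'c': from fail(0)=0 chase 'c': 0 ⇒ 0;  out=∅∪out(0)=∅
  fail(5) 'b': from fail(0)=0 chase 'b': 0 ⇒ 0;  out=∅∪out(0)=∅
  fail(2) 'cb': from fail(1)=0 chase 'b': 0 ⇒ 5;  out=∅∪out(5)=∅
  fail(6) 'ba': from fail(5)=0 chase 'a': 0 ⇒ 0;  out=∅∪out(0)=∅
  fail(3) 'cbc': from fail(2)=5 chase 'c': 5→0 ⇒ 1;  out=∅∪out(1)=∅
  fail(7) 'baa': from fail(6)=0 chase 'a': 0 ⇒ 0;  out=∅∪out(0)=∅
  fail(4) 'cbcb': from fail(3)=1 chase 'b': 1 ⇒ 2;  out={0}∪out(2)={0}
  fail(8) 'baaa': from fail(7)=0 chase 'a': 0 ⇒ 0;  out=∅∪out(0)=∅
  fail(9) 'baaab': from fail(8)=0 chase 'b': 0 ⇒ 5;  out=∅∪out(5)=∅
  fail(10) 'baaaba': from fail(9)=5 chase 'a': 5 ⇒ 6;  out={1}∪out(6)={1}

Text stream:
pos 0 'b': at 5
pos 1 'a': at 6
pos 2 'a': at 7
pos 3 'a': at 8
pos 4 'b': at 9
pos 5 'a': at 10  → match P1@[0:5]
pos 6 'c': at 1 (fail-walked)
pos 7 'b': at 2
pos 8 'c': at 3
pos 9 'b': at 4  → match P0@[6:9]
pos 10 'b': at 5 (fail-walked)
pos 11 'a': at 6
pos 12 'a': at 7
pos 13 'a': at 8
pos 14 'b': at 9
pos 15 'a': at 10  → match P1@[10:15]
pos 16 'b': at 5 (fail-walked)
pos 17 'b': at 5 (fail-walked)
pos 18 'a': at 6
pos 19 'a': at 7
pos 20 'a': at 8
pos 21 'b': at 9
pos 22 'a': at 10  → match P1@[17:22]
pos 23 'c': at 1 (fail-walked)
pos 24 'b': at 2
pos 25 'c': at 3
pos 26 'b': at 4  → match P0@[23:26]
pos 27 'b': at 5 (fail-walked)
pos 28 'c': at 1 (fail-walked)
pos 29 'b': at 2
pos 30 'a': at 6 (fail-walked)
pos 31 'a': at 7
pos 32 'a': at 8
pos 33 'b': at 9

Result: [[5,1],[9,0],[15,1],[22,1],[26,0]]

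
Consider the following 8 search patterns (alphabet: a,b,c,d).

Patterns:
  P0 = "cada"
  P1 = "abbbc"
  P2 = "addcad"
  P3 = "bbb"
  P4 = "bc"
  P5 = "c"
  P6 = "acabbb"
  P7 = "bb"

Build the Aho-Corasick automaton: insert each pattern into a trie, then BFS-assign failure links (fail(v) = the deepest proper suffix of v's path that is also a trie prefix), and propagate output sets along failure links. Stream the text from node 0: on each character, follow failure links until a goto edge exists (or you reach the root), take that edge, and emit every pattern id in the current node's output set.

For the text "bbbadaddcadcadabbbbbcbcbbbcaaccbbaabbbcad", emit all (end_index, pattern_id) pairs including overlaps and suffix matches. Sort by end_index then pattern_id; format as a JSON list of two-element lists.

Construct AC machine:
Trie (insert patterns):
  0='ε' goto a→5 b→15 c→1
  1='c' goto a→2  ←P5
  2='ca' goto d→3
  3='cad' goto a→4
  4='cada' goto ·  ←P0
  5='a' goto b→6 c→19 d→10
  6='ab' goto b→7
  7='abb' goto b→8
  8='abbb' goto c→9
  9='abbbc' goto ·  ←P1
  10='ad' goto d→11
  11='add' goto c→12
  12='addc' goto a→13
  13='addca' goto d→14
  14='addcad' goto ·  ←P2
  15='b' goto b→16 c→18
  16='bb' goto b→17  ←P7
  17='bbb' goto ·  ←P3
  18='bc' goto ·  ←P4
  19='ac' goto a→20
  20='aca' goto b→21
  21='acab' goto b→22
  22='acabb' goto b→23
  23='acabbb' goto ·  ←P6

Failure links (BFS by depth):
  fail(1) 'c': from fail(0)=0 chase 'c': 0 ⇒ 0;  out={5}∪out(0)={5}
  fail(5) 'a': from fail(0)=0 chase 'a': 0 ⇒ 0;  out=∅∪out(0)=∅
  fail(15) 'b': from fail(0)=0 chase 'b': 0 ⇒ 0;  out=∅∪out(0)=∅
  fail(2) 'ca': from fail(1)=0 chase 'a': 0 ⇒ 5;  out=∅∪out(5)=∅
  fail(6) 'ab': from fail(5)=0 chase 'b': 0 ⇒ 15;  out=∅∪out(15)=∅
  fail(10) 'ad': from fail(5)=0 chase 'd': 0 ⇒ 0;  out=∅∪out(0)=∅
  fail(16) 'bb': from fail(15)=0 chase 'b': 0 ⇒ 15;  out={7}∪out(15)={7}
  fail(18) 'bc': from fail(15)=0 chase 'c': 0 ⇒ 1;  out={4}∪out(1)={4,5}
  fail(19) 'ac': from fail(5)=0 chase 'c': 0 ⇒ 1;  out=∅∪out(1)={5}
  fail(3) 'cad': from fail(2)=5 chase 'd': 5 ⇒ 10;  out=∅∪out(10)=∅
  fail(7) 'abb': from fail(6)=15 chase 'b': 15 ⇒ 16;  out=∅∪out(16)={7}
  fail(11) 'add': from fail(10)=0 chase 'd': 0 ⇒ 0;  out=∅∪out(0)=∅
  fail(17) 'bbb': from fail(16)=15 chase 'b': 15 ⇒ 16;  out={3}∪out(16)={3,7}
  fail(20) 'aca': from fail(19)=1 chase 'a': 1 ⇒ 2;  out=∅∪out(2)=∅
  fail(4) 'cada': from fail(3)=10 chase 'a': 10→0 ⇒ 5;  out={0}∪out(5)={0}
  fail(8) 'abbb': from fail(7)=16 chase 'b': 16 ⇒ 17;  out=∅∪out(17)={3,7}
  fail(12) 'addc': from fail(11)=0 chase 'c': 0 ⇒ 1;  out=∅∪out(1)={5}
  fail(21) 'acab': from fail(20)=2 chase 'b': 2→5 ⇒ 6;  out=∅∪out(6)=∅
  fail(9) 'abbbc': from fail(8)=17 chase 'c': 17→16→15 ⇒ 18;  out={1}∪out(18)={1,4,5}
  fail(13) 'addca': from fail(12)=1 chase 'a': 1 ⇒ 2;  out=∅∪out(2)=∅
  fail(22) 'acabb': from fail(21)=6 chase 'b': 6 ⇒ 7;  out=∅∪out(7)={7}
  fail(14) 'addcad': from fail(13)=2 chase 'd': 2 ⇒ 3;  out={2}∪out(3)={2}
  fail(23) 'acabbb': from fail(22)=7 chase 'b': 7 ⇒ 8;  out={6}∪out(8)={3,6,7}

Run:
pos 0 'b': at 15
pos 1 'b': at 16  emit P7@[0:1]
pos 2 'b': at 17  emit P3@[0:2],P7@[1:2]
pos 3 'a': at 5 (via fail)
pos 4 'd': at 10
pos 5 'a': at 5 (via fail)
pos 6 'd': at 10
pos 7 'd': at 11
pos 8 'c': at 12  emit P5@[8:8]
pos 9 'a': at 13
pos 10 'd': at 14  emit P2@[5:10]
pos 11 'c': at 1 (via fail)  emit P5@[11:11]
pos 12 'a': at 2
pos 13 'd': at 3
pos 14 'a': at 4  emit P0@[11:14]
pos 15 'b': at 6 (via fail)
pos 16 'b': at 7  emit P7@[15:16]
pos 17 'b': at 8  emit P3@[15:17],P7@[16:17]
pos 18 'b': at 17 (via fail)  emit P3@[16:18],P7@[17:18]
pos 19 'b': at 17 (via fail)  emit P3@[17:19],P7@[18:19]
pos 20 'c': at 18 (via fail)  emit P4@[19:20],P5@[20:20]
pos 21 'b': at 15 (via fail)
pos 22 'c': at 18  emit P4@[21:22],P5@[22:22]
pos 23 'b': at 15 (via fail)
pos 24 'b': at 16  emit P7@[23:24]
pos 25 'b': at 17  emit P3@[23:25],P7@[24:25]
pos 26 'c': at 18 (via fail)  emit P4@[25:26],P5@[26:26]
pos 27 'a': at 2 (via fail)
pos 28 'a': at 5 (via fail)
pos 29 'c': at 19  emit P5@[29:29]
pos 30 'c': at 1 (via fail)  emit P5@[30:30]
pos 31 'b': at 15 (via fail)
pos 32 'b': at 16  emit P7@[31:32]
pos 33 'a': at 5 (via fail)
pos 34 'a': at 5 (via fail)
pos 35 'b': at 6
pos 36 'b': at 7  emit P7@[35:36]
pos 37 'b': at 8  emit P3@[35:37],P7@[36:37]
pos 38 'c': at 9  emit P1@[34:38],P4@[37:38],P5@[38:38]
pos 39 'a': at 2 (via fail)
pos 40 'd': at 3

Result: [[1,7],[2,3],[2,7],[8,5],[10,2],[11,5],[14,0],[16,7],[17,3],[17,7],[18,3],[18,7],[19,3],[19,7],[20,4],[20,5],[22,4],[22,5],[24,7],[25,3],[25,7],[26,4],[26,5],[29,5],[30,5],[32,7],[36,7],[37,3],[37,7],[38,1],[38,4],[38,5]]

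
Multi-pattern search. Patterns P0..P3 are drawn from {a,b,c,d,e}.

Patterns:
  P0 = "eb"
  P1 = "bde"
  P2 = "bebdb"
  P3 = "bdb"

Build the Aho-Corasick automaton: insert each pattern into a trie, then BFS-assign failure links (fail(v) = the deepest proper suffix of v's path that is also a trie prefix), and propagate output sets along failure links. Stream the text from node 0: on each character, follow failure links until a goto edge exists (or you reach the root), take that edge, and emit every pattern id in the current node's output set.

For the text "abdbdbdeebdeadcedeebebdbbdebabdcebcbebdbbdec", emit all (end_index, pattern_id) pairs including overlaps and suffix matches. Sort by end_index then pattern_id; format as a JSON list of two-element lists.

Construct AC machine:
Trie nodes:
  0='ε' goto b→3 e→1
  1='e' goto b→2
  2='eb' goto ·  ←P0
  3='b' goto d→4 e→6
  4='bd' goto b→10 e→5
  5='bde' goto ·  ←P1
  6='be' goto b→7
  7='beb' goto d→8
  8='bebd' goto b→9
  9='bebdb' goto ·  ←P2
  10='bdb' goto ·  ←P3

Failure links (BFS by depth):
  n1('e'): parent n0 fail=0; on 'e' 0 → fail=0;  out ∅∪∅=∅
  n3('b'): parent n0 fail=0; on 'b' 0 → fail=0;  out ∅∪∅=∅
  n2('eb'): parent n1 fail=0; on 'b' 0 → fail=3;  out {0}∪∅={0}
  n4('bd'): parent n3 fail=0; on 'd' 0 → fail=0;  out ∅∪∅=∅
  n6('be'): parent n3 fail=0; on 'e' 0 → fail=1;  out ∅∪∅=∅
  n5('bde'): parent n4 fail=0; on 'e' 0 → fail=1;  out {1}∪∅={1}
  n7('beb'): parent n6 fail=1; on 'b' 1 → fail=2;  out ∅∪{0}={0}
  n10('bdb'): parent n4 fail=0; on 'b' 0 → fail=3;  out {3}∪∅={3}
  n8('bebd'): parent n7 fail=2; on 'd' 2→3 → fail=4;  out ∅∪∅=∅
  n9('bebdb'): parent n8 fail=4; on 'b' 4 → fail=10;  out {2}∪{3}={2,3}

Text stream:
i=0 'a': node 0→0
i=1 'b': node 0→3
i=2 'd': node 3→4
i=3 'b': node 4→10  emit P3@[1:3]
i=4 'd': node 10→4 (via fail)
i=5 'b': node 4→10  emit P3@[3:5]
i=6 'd': node 10→4 (via fail)
i=7 'e': node 4→5  emit P1@[5:7]
i=8 'e': node 5→1 (via fail)
i=9 'b': node 1→2  emit P0@[8:9]
i=10 'd': node 2→4 (via fail)
i=11 'e': node 4→5  emit P1@[9:11]
i=12 'a': node 5→0 (via fail)
i=13 'd': node 0→0
i=14 'c': node 0→0
i=15 'e': node 0→1
i=16 'd': node 1→0 (via fail)
i=17 'e': node 0→1
i=18 'e': node 1→1 (via fail)
i=19 'b': node 1→2  emit P0@[18:19]
i=20 'e': node 2→6 (via fail)
i=21 'b': node 6→7  emit P0@[20:21]
i=22 'd': node 7→8
i=23 'b': node 8→9  emit P2@[19:23],P3@[21:23]
i=24 'b': node 9→3 (via fail)
i=25 'd': node 3→4
i=26 'e': node 4→5  emit P1@[24:26]
i=27 'b': node 5→2 (via fail)  emit P0@[26:27]
i=28 'a': node 2→0 (via fail)
i=29 'b': node 0→3
i=30 'd': node 3→4
i=31 'c': node 4→0 (via fail)
i=32 'e': node 0→1
i=33 'b': node 1→2  emit P0@[32:33]
i=34 'c': node 2→0 (via fail)
i=35 'b': node 0→3
i=36 'e': node 3→6
i=37 'b': node 6→7  emit P0@[36:37]
i=38 'd': node 7→8
i=39 'b': node 8→9  emit P2@[35:39],P3@[37:39]
i=40 'b': node 9→3 (via fail)
i=41 'd': node 3→4
i=42 'e': node 4→5  emit P1@[40:42]
i=43 'c': node 5→0 (via fail)

Matches: [[3,3],[5,3],[7,1],[9,0],[11,1],[19,0],[21,0],[23,2],[23,3],[26,1],[27,0],[33,0],[37,0],[39,2],[39,3],[42,1]]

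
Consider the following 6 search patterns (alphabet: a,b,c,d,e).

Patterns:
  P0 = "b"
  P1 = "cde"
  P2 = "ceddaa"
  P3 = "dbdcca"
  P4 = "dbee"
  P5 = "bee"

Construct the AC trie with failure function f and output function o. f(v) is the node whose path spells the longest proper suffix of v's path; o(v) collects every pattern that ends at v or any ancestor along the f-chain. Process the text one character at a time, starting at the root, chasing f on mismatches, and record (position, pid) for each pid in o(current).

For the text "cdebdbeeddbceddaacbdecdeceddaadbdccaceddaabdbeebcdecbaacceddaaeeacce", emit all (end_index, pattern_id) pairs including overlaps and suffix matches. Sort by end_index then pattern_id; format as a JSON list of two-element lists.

Build automaton:
Trie nodes:
  n0 'ε': b→1 c→2 d→10
  n1 'b': e→18  [P0 ends]
  n2 'c': d→3 e→5
  n3 'cd': e→4
  n4 'cde': ·  [P1 ends]
  n5 'ce': d→6
  n6 'ced': d→7
  n7 'cedd': a→8
  n8 'cedda': a→9
  n9 'ceddaa': ·  [P2 ends]
  n10 'd': b→11
  n11 'db': d→12 e→16
  n12 'dbd': c→13
  n13 'dbdc': c→14
  n14 'dbdcc': a→15
  n15 'dbdcca': ·  [P3 ends]
  n16 'dbe': e→17
  n17 'dbee': ·  [P4 ends]
  n18 'be': e→19
  n19 'bee': ·  [P5 ends]

BFS fail/out derivation:
  n1('b'): parent n0 fail=0; on 'b' 0 → fail=0;  out {0}∪∅={0}
  n2('c'): parent n0 fail=0; on 'c' 0 → fail=0;  out ∅∪∅=∅
  n10('d'): parent n0 fail=0; on 'd' 0 → fail=0;  out ∅∪∅=∅
  n3('cd'): parent n2 fail=0; on 'd' 0 → fail=10;  out ∅∪∅=∅
  n5('ce'): parent n2 fail=0; on 'e' 0 → fail=0;  out ∅∪∅=∅
  n11('db'): parent n10 fail=0; on 'b' 0 → fail=1;  out ∅∪{0}={0}
  n18('be'): parent n1 fail=0; on 'e' 0 → fail=0;  out ∅∪∅=∅
  n4('cde'): parent n3 fail=10; on 'e' 10→0 → fail=0;  out {1}∪∅={1}
  n6('ced'): parent n5 fail=0; on 'd' 0 → fail=10;  out ∅∪∅=∅
  n12('dbd'): parent n11 fail=1; on 'd' 1→0 → fail=10;  out ∅∪∅=∅
  n16('dbe'): parent n11 fail=1; on 'e' 1 → fail=18;  out ∅∪∅=∅
  n19('bee'): parent n18 fail=0; on 'e' 0 → fail=0;  out {5}∪∅={5}
  n7('cedd'): parent n6 fail=10; on 'd' 10→0 → fail=10;  out ∅∪∅=∅
  n13('dbdc'): parent n12 fail=10; on 'c' 10→0 → fail=2;  out ∅∪∅=∅
  n17('dbee'): parent n16 fail=18; on 'e' 18 → fail=19;  out {4}∪{5}={4,5}
  n8('cedda'): parent n7 fail=10; on 'a' 10→0 → fail=0;  out ∅∪∅=∅
  n14('dbdcc'): parent n13 fail=2; on 'c' 2→0 → fail=2;  out ∅∪∅=∅
  n9('ceddaa'): parent n8 fail=0; on 'a' 0 → fail=0;  out {2}∪∅={2}
  n15('dbdcca'): parent n14 fail=2; on 'a' 2→0 → fail=0;  out {3}∪∅={3}

Run:
i=0 'c': node 0→2
i=1 'd': node 2→3
i=2 'e': node 3→4  emit P1@[0:2]
i=3 'b': node 4→1 ·f  emit P0@[3:3]
i=4 'd': node 1→10 ·f
i=5 'b': node 10→11  emit P0@[5:5]
i=6 'e': node 11→16
i=7 'e': node 16→17  emit P4@[4:7],P5@[5:7]
i=8 'd': node 17→10 ·f
i=9 'd': node 10→10 ·f
i=10 'b': node 10→11  emit P0@[10:10]
i=11 'c': node 11→2 ·f
i=12 'e': node 2→5
i=13 'd': node 5→6
i=14 'd': node 6→7
i=15 'a': node 7→8
i=16 'a': node 8→9  emit P2@[11:16]
i=17 'c': node 9→2 ·f
i=18 'b': node 2→1 ·f  emit P0@[18:18]
i=19 'd': node 1→10 ·f
i=20 'e': node 10→0 ·f
i=21 'c': node 0→2
i=22 'd': node 2→3
i=23 'e': node 3→4  emit P1@[21:23]
i=24 'c': node 4→2 ·f
i=25 'e': node 2→5
i=26 'd': node 5→6
i=27 'd': node 6→7
i=28 'a': node 7→8
i=29 'a': node 8→9  emit P2@[24:29]
i=30 'd': node 9→10 ·f
i=31 'b': node 10→11  emit P0@[31:31]
i=32 'd': node 11→12
i=33 'c': node 12→13
i=34 'c': node 13→14
i=35 'a': node 14→15  emit P3@[30:35]
i=36 'c': node 15→2 ·f
i=37 'e': node 2→5
i=38 'd': node 5→6
i=39 'd': node 6→7
i=40 'a': node 7→8
i=41 'a': node 8→9  emit P2@[36:41]
i=42 'b': node 9→1 ·f  emit P0@[42:42]
i=43 'd': node 1→10 ·f
i=44 'b': node 10→11  emit P0@[44:44]
i=45 'e': node 11→16
i=46 'e': node 16→17  emit P4@[43:46],P5@[44:46]
i=47 'b': node 17→1 ·f  emit P0@[47:47]
i=48 'c': node 1→2 ·f
i=49 'd': node 2→3
i=50 'e': node 3→4  emit P1@[48:50]
i=51 'c': node 4→2 ·f
i=52 'b': node 2→1 ·f  emit P0@[52:52]
i=53 'a': node 1→0 ·f
i=54 'a': node 0→0
i=55 'c': node 0→2
i=56 'c': node 2→2 ·f
i=57 'e': node 2→5
i=58 'd': node 5→6
i=59 'd': node 6→7
i=60 'a': node 7→8
i=61 'a': node 8→9  emit P2@[56:61]
i=62 'e': node 9→0 ·f
i=63 'e': node 0→0
i=64 'a': node 0→0
i=65 'c': node 0→2
i=66 'c': node 2→2 ·f
i=67 'e': node 2→5

Result: [[2,1],[3,0],[5,0],[7,4],[7,5],[10,0],[16,2],[18,0],[23,1],[29,2],[31,0],[35,3],[41,2],[42,0],[44,0],[46,4],[46,5],[47,0],[50,1],[52,0],[61,2]]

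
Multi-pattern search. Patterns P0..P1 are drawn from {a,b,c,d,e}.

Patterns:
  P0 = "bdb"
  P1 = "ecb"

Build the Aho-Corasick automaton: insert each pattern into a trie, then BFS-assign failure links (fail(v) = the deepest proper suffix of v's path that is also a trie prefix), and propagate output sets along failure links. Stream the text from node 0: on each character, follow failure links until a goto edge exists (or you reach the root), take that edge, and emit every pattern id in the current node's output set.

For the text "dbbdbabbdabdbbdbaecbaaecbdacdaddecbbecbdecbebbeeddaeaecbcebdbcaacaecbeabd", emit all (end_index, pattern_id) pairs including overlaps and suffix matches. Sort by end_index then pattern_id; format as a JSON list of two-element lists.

Build automaton:
Trie (insert patterns):
  0='ε' goto b→1 e→4
  1='b' goto d→2
  2='bd' goto b→3
  3='bdb' goto ·  [P0 ends]
  4='e' goto c→5
  5='ec' goto b→6
  6='ecb' goto ·  [P1 ends]

Failure links (BFS by depth):
  fail(1) 'b': from fail(0)=0 chase 'b': 0 ⇒ 0;  out=∅∪out(0)=∅
  fail(4) 'e': from fail(0)=0 chase 'e': 0 ⇒ 0;  out=∅∪out(0)=∅
  fail(2) 'bd': from fail(1)=0 chase 'd': 0 ⇒ 0;  out=∅∪out(0)=∅
  fail(5) 'ec': from fail(4)=0 chase 'c': 0 ⇒ 0;  out=∅∪out(0)=∅
  fail(3) 'bdb': from fail(2)=0 chase 'b': 0 ⇒ 1;  out={0}∪out(1)={0}
  fail(6) 'ecb': from fail(5)=0 chase 'b': 0 ⇒ 1;  out={1}∪out(1)={1}

Run:
i=0 'd': node 0→0
i=1 'b': node 0→1
i=2 'b': node 1→1 (via fail)
i=3 'd': node 1→2
i=4 'b': node 2→3  → match P0@[2:4]
i=5 'a': node 3→0 (via fail)
i=6 'b': node 0→1
i=7 'b': node 1→1 (via fail)
i=8 'd': node 1→2
i=9 'a': node 2→0 (via fail)
i=10 'b': node 0→1
i=11 'd': node 1→2
i=12 'b': node 2→3  → match P0@[10:12]
i=13 'b': node 3→1 (via fail)
i=14 'd': node 1→2
i=15 'b': node 2→3  → match P0@[13:15]
i=16 'a': node 3→0 (via fail)
i=17 'e': node 0→4
i=18 'c': node 4→5
i=19 'b': node 5→6  → match P1@[17:19]
i=20 'a': node 6→0 (via fail)
i=21 'a': node 0→0
i=22 'e': node 0→4
i=23 'c': node 4→5
i=24 'b': node 5→6  → match P1@[22:24]
i=25 'd': node 6→2 (via fail)
i=26 'a': node 2→0 (via fail)
i=27 'c': node 0→0
i=28 'd': node 0→0
i=29 'a': node 0→0
i=30 'd': node 0→0
i=31 'd': node 0→0
i=32 'e': node 0→4
i=33 'c': node 4→5
i=34 'b': node 5→6  → match P1@[32:34]
i=35 'b': node 6→1 (via fail)
i=36 'e': node 1→4 (via fail)
i=37 'c': node 4→5
i=38 'b': node 5→6  → match P1@[36:38]
i=39 'd': node 6→2 (via fail)
i=40 'e': node 2→4 (via fail)
i=41 'c': node 4→5
i=42 'b': node 5→6  → match P1@[40:42]
i=43 'e': node 6→4 (via fail)
i=44 'b': node 4→1 (via fail)
i=45 'b': node 1→1 (via fail)
i=46 'e': node 1→4 (via fail)
i=47 'e': node 4→4 (via fail)
i=48 'd': node 4→0 (via fail)
i=49 'd': node 0→0
i=50 'a': node 0→0
i=51 'e': node 0→4
i=52 'a': node 4→0 (via fail)
i=53 'e': node 0→4
i=54 'c': node 4→5
i=55 'b': node 5→6  → match P1@[53:55]
i=56 'c': node 6→0 (via fail)
i=57 'e': node 0→4
i=58 'b': node 4→1 (via fail)
i=59 'd': node 1→2
i=60 'b': node 2→3  → match P0@[58:60]
i=61 'c': node 3→0 (via fail)
i=62 'a': node 0→0
i=63 'a': node 0→0
i=64 'c': node 0→0
i=65 'a': node 0→0
i=66 'e': node 0→4
i=67 'c': node 4→5
i=68 'b': node 5→6  → match P1@[66:68]
i=69 'e': node 6→4 (via fail)
i=70 'a': node 4→0 (via fail)
i=71 'b': node 0→1
i=72 'd': node 1→2

Result: [[4,0],[12,0],[15,0],[19,1],[24,1],[34,1],[38,1],[42,1],[55,1],[60,0],[68,1]]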